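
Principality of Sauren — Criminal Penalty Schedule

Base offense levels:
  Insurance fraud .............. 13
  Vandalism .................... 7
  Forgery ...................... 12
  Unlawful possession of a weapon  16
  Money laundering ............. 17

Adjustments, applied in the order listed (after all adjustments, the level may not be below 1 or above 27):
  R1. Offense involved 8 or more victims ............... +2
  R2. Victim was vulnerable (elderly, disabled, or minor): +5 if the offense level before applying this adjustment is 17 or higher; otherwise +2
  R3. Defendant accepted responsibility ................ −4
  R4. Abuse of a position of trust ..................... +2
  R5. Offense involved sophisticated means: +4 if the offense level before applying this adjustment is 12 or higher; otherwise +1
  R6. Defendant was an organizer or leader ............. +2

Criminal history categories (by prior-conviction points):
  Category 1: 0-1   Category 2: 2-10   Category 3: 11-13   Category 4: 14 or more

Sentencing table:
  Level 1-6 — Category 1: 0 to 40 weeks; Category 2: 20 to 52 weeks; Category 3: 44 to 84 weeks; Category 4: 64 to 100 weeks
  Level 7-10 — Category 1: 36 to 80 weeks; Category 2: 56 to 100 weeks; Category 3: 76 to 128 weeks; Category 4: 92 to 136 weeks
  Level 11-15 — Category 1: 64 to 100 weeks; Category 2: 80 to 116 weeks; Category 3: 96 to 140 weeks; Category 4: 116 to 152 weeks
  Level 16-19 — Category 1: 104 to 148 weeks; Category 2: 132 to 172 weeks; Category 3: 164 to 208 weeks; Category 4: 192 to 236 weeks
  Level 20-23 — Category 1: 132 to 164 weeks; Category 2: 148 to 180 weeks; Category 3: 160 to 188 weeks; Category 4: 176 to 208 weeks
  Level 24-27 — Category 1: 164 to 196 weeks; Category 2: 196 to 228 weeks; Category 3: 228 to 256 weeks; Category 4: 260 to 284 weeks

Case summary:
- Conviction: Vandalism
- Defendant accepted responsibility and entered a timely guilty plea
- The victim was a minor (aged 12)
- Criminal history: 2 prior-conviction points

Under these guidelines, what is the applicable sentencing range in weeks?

20-52 weeks

Base offense level for vandalism: 7.
R1 does not apply.
R2 applies (level before this adjustment is 7 < 17, so +2): 7 + 2 = 9.
R3 applies: 9 − 4 = 5.
R5 does not apply.
R6 does not apply.
Final offense level: 5.
Criminal history: 2 prior points → Category 2 (2-10).
Level 5 falls in the 1-6 band.
Grid: Level 1-6 × Category 2 = 20-52 weeks.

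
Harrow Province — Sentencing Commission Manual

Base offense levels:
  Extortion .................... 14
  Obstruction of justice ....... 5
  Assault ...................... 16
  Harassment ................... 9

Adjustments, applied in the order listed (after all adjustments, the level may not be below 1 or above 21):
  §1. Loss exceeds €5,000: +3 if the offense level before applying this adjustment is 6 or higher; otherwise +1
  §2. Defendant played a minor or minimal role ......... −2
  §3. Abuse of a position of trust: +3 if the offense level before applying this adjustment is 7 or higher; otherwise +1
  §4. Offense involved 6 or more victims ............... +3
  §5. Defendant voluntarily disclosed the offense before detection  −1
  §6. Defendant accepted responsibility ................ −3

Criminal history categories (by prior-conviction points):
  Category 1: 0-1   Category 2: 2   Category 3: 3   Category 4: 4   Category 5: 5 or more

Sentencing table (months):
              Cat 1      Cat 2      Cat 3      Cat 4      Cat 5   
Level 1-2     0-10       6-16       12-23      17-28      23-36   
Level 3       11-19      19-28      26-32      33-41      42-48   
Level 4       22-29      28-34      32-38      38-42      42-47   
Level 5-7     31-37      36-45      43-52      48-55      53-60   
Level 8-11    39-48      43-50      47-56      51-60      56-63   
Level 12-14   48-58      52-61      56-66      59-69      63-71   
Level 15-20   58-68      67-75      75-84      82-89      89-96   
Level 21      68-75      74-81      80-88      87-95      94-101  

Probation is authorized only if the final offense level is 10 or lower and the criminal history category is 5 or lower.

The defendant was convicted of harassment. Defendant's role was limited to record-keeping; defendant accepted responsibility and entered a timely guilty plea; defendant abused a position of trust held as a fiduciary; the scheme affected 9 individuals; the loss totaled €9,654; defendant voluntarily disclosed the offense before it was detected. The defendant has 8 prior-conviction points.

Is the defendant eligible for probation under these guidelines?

No

Base offense level for harassment: 9.
§1 applies (level before this adjustment is 9 ≥ 6, so +3): 9 + 3 = 12.
§2 applies: 12 − 2 = 10.
§3 applies (level before this adjustment is 10 ≥ 7, so +3): 10 + 3 = 13.
§4 applies: 13 + 3 = 16.
§5 applies: 16 − 1 = 15.
§6 applies: 15 − 3 = 12.
Final offense level: 12.
Criminal history: 8 prior points → Category 5 (5+).
Level 12 falls in the 12-14 band.
Grid: Level 12-14 × Category 5 = 63-71 months.
Probation check: level 12 > 10 and category 5 ≤ 5 → not eligible.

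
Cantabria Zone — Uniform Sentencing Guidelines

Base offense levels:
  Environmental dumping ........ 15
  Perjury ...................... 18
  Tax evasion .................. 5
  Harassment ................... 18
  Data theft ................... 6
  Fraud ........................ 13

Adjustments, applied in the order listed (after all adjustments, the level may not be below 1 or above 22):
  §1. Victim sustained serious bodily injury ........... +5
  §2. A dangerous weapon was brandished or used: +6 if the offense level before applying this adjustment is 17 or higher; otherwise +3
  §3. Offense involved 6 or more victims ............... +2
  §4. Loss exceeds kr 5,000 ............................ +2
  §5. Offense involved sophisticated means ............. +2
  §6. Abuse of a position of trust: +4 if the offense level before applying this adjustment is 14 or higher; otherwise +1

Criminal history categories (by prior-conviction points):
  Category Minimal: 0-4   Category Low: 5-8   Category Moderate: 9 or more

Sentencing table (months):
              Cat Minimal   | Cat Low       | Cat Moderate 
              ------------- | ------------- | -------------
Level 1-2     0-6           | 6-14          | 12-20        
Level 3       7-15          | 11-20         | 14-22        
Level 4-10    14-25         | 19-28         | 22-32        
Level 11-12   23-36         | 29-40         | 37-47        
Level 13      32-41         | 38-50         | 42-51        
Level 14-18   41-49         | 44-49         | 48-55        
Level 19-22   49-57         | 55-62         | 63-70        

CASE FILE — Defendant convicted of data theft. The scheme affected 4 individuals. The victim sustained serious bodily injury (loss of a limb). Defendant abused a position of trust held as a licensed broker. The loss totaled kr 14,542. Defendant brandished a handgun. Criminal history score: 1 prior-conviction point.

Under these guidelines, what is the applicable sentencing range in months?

Base offense level for data theft: 6.
§1 applies: 6 + 5 = 11.
§2 applies (level before this adjustment is 11 < 17, so +3): 11 + 3 = 14.
§3 does not apply.
§4 applies: 14 + 2 = 16.
§5 does not apply.
§6 applies (level before this adjustment is 16 ≥ 14, so +4): 16 + 4 = 20.
Final offense level: 20.
Criminal history: 1 prior point → Category Minimal (0-4).
Level 20 falls in the 19-22 band.
Grid: Level 19-22 × Category Minimal = 49-57 months.

49-57 months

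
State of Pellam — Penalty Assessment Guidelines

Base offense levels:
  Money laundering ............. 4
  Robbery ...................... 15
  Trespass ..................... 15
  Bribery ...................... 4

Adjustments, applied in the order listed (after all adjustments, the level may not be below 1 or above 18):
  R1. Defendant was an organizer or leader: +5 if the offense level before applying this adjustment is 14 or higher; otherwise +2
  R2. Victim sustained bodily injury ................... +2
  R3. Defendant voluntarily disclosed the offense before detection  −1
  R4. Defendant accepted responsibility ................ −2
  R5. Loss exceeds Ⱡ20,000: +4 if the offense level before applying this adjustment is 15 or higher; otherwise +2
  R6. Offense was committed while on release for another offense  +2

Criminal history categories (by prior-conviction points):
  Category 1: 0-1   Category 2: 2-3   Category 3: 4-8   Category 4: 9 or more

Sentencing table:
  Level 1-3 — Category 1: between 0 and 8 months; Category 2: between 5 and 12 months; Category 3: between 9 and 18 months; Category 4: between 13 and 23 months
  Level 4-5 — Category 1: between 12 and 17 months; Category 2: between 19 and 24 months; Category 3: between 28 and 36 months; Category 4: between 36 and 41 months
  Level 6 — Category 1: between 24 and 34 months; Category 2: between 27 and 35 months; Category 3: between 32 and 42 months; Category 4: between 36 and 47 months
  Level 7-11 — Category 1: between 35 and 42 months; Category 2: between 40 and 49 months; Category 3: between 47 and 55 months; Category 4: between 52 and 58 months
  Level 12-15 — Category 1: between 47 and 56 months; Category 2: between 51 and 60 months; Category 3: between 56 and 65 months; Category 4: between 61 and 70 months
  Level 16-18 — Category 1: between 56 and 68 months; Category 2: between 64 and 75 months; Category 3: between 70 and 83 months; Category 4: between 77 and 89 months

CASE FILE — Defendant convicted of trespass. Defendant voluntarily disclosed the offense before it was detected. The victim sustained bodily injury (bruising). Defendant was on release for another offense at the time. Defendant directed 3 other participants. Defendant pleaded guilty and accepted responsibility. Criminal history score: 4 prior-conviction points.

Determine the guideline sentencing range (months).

70-83 months

Base offense level for trespass: 15.
R1 applies (level before this adjustment is 15 ≥ 14, so +5): 15 + 5 = 20.
R2 applies: 20 + 2 = 22.
R3 applies: 22 − 1 = 21.
R4 applies: 21 − 2 = 19.
R6 applies: 19 + 2 = 21.
Level 21 exceeds the maximum of 18; capped at 18.
Final offense level: 18.
Criminal history: 4 prior points → Category 3 (4-8).
Level 18 falls in the 16-18 band.
Grid: Level 16-18 × Category 3 = 70-83 months.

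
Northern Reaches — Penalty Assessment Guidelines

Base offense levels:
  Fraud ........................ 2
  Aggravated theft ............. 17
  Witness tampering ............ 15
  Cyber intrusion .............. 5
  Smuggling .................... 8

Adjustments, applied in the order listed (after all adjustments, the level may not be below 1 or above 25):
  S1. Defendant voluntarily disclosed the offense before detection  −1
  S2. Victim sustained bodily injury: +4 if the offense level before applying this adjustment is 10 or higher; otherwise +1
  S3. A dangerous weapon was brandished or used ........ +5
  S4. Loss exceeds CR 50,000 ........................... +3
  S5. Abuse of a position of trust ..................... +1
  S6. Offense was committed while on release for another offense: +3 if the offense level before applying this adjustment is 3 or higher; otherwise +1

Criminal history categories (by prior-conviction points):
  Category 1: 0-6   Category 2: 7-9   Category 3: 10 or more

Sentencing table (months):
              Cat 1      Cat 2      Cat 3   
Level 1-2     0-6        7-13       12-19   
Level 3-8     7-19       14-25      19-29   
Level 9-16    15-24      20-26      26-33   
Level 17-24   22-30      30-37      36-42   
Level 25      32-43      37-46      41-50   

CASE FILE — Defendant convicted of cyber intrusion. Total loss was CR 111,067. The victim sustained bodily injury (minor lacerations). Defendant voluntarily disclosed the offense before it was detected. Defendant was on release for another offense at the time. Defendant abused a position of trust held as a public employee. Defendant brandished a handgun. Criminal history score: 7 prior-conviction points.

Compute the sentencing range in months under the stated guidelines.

30-37 months

Base offense level for cyber intrusion: 5.
S1 applies: 5 − 1 = 4.
S2 applies (level before this adjustment is 4 < 10, so +1): 4 + 1 = 5.
S3 applies: 5 + 5 = 10.
S4 applies: 10 + 3 = 13.
S5 applies: 13 + 1 = 14.
S6 applies (level before this adjustment is 14 ≥ 3, so +3): 14 + 3 = 17.
Final offense level: 17.
Criminal history: 7 prior points → Category 2 (7-9).
Level 17 falls in the 17-24 band.
Grid: Level 17-24 × Category 2 = 30-37 months.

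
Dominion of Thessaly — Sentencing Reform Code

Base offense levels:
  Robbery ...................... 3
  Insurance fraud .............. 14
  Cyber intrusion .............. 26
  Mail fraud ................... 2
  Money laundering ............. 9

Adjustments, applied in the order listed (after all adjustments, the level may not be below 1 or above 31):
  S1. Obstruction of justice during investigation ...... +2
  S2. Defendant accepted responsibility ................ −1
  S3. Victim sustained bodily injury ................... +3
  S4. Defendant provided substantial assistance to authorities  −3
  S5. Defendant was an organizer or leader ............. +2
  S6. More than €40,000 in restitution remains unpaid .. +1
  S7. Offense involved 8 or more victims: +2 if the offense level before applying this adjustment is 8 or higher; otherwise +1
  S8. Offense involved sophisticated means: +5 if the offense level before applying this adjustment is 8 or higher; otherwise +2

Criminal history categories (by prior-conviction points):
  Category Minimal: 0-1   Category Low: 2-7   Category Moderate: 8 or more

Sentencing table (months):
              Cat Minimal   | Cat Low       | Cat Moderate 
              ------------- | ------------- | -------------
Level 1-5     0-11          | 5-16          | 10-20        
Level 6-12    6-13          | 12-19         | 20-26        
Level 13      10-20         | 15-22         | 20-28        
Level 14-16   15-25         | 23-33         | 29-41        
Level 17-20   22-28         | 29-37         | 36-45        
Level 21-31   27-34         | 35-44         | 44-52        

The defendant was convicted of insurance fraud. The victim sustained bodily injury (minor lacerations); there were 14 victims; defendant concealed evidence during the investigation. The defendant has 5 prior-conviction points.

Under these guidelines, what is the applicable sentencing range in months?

35-44 months

Base offense level for insurance fraud: 14.
S1 applies: 14 + 2 = 16.
S3 applies: 16 + 3 = 19.
S6 does not apply.
S7 applies (level before this adjustment is 19 ≥ 8, so +2): 19 + 2 = 21.
S8 does not apply.
Final offense level: 21.
Criminal history: 5 prior points → Category Low (2-7).
Level 21 falls in the 21-31 band.
Grid: Level 21-31 × Category Low = 35-44 months.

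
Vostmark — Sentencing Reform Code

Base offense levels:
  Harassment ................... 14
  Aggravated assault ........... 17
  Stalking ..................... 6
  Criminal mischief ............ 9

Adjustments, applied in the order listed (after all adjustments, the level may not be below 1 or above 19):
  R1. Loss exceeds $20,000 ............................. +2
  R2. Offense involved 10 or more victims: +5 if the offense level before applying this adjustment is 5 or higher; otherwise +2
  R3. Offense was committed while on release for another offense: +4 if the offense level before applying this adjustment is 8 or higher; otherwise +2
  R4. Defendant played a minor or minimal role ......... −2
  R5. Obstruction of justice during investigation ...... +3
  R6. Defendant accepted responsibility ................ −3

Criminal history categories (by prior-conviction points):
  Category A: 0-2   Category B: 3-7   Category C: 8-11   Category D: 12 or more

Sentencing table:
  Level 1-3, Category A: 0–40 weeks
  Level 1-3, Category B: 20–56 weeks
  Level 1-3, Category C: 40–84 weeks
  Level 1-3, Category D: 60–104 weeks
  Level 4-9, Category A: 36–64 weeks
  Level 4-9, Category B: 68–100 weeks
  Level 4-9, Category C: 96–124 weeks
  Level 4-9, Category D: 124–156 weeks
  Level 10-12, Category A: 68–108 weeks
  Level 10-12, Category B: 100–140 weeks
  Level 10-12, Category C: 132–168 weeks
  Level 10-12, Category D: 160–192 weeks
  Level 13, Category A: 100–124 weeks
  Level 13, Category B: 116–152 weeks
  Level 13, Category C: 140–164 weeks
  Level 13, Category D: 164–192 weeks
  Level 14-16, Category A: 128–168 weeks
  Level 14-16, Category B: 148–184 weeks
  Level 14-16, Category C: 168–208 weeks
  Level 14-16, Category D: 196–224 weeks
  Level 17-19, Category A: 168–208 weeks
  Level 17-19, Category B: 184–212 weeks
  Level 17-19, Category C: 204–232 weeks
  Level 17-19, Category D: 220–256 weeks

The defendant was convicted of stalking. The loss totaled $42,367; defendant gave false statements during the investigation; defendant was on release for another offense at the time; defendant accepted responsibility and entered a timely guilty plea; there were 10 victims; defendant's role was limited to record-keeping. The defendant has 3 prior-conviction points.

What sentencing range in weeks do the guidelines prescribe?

148-184 weeks

Base offense level for stalking: 6.
R1 applies: 6 + 2 = 8.
R2 applies (level before this adjustment is 8 ≥ 5, so +5): 8 + 5 = 13.
R3 applies (level before this adjustment is 13 ≥ 8, so +4): 13 + 4 = 17.
R4 applies: 17 − 2 = 15.
R5 applies: 15 + 3 = 18.
R6 applies: 18 − 3 = 15.
Final offense level: 15.
Criminal history: 3 prior points → Category B (3-7).
Level 15 falls in the 14-16 band.
Grid: Level 14-16 × Category B = 148-184 weeks.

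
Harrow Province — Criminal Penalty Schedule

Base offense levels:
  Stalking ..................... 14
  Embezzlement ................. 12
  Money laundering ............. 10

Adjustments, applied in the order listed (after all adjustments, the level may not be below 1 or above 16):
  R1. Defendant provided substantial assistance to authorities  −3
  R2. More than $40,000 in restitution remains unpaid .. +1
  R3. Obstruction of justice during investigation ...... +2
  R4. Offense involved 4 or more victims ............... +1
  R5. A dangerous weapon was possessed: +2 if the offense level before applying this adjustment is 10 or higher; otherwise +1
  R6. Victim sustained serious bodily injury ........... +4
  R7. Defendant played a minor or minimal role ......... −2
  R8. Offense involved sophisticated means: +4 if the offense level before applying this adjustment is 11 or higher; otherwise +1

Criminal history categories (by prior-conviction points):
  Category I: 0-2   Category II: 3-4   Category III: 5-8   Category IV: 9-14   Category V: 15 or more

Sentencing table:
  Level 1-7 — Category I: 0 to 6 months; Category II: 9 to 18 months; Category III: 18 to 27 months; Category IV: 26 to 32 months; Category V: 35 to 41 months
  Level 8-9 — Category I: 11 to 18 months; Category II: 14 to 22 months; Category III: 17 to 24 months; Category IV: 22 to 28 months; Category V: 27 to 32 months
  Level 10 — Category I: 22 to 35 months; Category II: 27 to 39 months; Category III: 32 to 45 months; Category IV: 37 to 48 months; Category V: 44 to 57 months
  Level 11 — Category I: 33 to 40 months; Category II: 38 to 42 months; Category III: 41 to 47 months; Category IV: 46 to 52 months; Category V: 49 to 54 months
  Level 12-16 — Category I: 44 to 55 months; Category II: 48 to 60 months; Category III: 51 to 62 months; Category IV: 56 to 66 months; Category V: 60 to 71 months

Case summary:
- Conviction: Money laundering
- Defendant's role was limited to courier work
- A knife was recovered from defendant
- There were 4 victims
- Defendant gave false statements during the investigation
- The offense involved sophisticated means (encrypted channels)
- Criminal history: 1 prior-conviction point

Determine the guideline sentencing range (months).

44-55 months

Base offense level for money laundering: 10.
R3 applies: 10 + 2 = 12.
R4 applies: 12 + 1 = 13.
R5 applies (level before this adjustment is 13 ≥ 10, so +2): 13 + 2 = 15.
R6 does not apply.
R7 applies: 15 − 2 = 13.
R8 applies (level before this adjustment is 13 ≥ 11, so +4): 13 + 4 = 17.
Level 17 exceeds the maximum of 16; capped at 16.
Final offense level: 16.
Criminal history: 1 prior point → Category I (0-2).
Level 16 falls in the 12-16 band.
Grid: Level 12-16 × Category I = 44-55 months.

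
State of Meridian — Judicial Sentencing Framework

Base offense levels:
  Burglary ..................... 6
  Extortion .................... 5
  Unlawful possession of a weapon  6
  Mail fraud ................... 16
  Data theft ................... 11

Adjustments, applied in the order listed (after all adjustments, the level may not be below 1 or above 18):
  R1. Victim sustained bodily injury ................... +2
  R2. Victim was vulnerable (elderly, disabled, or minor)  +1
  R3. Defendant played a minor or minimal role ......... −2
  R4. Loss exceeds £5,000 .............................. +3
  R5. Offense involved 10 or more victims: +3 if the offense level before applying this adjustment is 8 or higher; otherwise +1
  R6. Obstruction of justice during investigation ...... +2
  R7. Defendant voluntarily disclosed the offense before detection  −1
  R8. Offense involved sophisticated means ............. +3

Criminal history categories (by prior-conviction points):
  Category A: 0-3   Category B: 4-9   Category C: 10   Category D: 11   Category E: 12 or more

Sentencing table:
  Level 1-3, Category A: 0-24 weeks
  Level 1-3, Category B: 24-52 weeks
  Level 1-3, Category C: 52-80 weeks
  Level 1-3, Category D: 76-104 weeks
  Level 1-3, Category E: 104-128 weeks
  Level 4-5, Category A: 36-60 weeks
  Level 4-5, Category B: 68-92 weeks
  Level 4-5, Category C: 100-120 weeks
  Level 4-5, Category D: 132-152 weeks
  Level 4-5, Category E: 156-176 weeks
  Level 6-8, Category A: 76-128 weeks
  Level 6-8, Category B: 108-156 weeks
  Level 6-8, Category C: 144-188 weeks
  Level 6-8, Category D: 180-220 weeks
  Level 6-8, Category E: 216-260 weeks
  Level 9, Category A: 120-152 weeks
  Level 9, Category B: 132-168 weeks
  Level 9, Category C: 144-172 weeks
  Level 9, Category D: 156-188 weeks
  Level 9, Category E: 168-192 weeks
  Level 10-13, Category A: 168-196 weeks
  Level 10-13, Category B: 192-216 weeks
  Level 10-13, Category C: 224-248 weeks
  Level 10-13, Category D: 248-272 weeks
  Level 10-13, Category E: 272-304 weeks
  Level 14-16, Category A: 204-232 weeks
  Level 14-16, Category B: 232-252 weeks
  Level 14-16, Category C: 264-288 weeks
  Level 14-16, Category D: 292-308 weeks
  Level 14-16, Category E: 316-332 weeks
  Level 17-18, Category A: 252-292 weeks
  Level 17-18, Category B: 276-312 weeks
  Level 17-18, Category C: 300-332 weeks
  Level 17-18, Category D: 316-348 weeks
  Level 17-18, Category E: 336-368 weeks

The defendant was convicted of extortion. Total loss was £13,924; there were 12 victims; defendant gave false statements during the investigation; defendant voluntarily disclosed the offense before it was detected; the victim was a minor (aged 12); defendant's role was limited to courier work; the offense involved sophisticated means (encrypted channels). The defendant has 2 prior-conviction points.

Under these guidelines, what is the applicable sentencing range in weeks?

168-196 weeks

Base offense level for extortion: 5.
R1 does not apply.
R2 applies: 5 + 1 = 6.
R3 applies: 6 − 2 = 4.
R4 applies: 4 + 3 = 7.
R5 applies (level before this adjustment is 7 < 8, so +1): 7 + 1 = 8.
R6 applies: 8 + 2 = 10.
R7 applies: 10 − 1 = 9.
R8 applies: 9 + 3 = 12.
Final offense level: 12.
Criminal history: 2 prior points → Category A (0-3).
Level 12 falls in the 10-13 band.
Grid: Level 10-13 × Category A = 168-196 weeks.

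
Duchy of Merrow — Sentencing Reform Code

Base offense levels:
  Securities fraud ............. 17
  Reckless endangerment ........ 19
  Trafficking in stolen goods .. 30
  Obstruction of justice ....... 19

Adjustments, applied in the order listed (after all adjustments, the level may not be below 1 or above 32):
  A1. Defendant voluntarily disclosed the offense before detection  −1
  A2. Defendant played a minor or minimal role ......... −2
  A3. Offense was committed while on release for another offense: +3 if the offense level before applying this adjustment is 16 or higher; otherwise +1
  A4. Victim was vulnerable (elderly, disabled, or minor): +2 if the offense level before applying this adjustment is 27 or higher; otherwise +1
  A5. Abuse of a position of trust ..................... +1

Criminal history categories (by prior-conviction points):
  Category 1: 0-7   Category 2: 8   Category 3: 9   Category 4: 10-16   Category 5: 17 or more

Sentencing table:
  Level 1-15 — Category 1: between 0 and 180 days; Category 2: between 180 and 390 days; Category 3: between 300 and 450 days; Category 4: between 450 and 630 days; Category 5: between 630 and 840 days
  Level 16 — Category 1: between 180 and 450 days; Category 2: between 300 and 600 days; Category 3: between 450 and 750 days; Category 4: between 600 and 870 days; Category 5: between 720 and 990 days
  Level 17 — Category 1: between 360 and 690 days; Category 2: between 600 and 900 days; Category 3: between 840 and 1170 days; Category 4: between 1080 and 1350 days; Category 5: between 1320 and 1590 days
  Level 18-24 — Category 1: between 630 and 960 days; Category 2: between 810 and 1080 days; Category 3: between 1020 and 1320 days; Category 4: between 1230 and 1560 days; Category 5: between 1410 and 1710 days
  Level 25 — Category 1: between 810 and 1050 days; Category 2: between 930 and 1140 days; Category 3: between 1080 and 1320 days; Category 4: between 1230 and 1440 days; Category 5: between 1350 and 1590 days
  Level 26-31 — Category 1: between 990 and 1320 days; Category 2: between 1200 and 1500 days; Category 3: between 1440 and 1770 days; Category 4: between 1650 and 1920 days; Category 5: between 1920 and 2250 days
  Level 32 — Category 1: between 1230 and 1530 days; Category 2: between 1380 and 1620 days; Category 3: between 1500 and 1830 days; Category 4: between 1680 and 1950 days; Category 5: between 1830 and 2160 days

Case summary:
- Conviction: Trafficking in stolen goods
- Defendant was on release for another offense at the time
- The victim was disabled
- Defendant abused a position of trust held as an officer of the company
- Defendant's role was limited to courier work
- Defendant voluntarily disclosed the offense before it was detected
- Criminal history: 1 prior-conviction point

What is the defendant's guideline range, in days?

Base offense level for trafficking in stolen goods: 30.
A1 applies: 30 − 1 = 29.
A2 applies: 29 − 2 = 27.
A3 applies (level before this adjustment is 27 ≥ 16, so +3): 27 + 3 = 30.
A4 applies (level before this adjustment is 30 ≥ 27, so +2): 30 + 2 = 32.
A5 applies: 32 + 1 = 33.
Level 33 exceeds the maximum of 32; capped at 32.
Final offense level: 32.
Criminal history: 1 prior point → Category 1 (0-7).
Level 32 falls in the 32 band.
Grid: Level 32 × Category 1 = 1230-1530 days.

1230-1530 days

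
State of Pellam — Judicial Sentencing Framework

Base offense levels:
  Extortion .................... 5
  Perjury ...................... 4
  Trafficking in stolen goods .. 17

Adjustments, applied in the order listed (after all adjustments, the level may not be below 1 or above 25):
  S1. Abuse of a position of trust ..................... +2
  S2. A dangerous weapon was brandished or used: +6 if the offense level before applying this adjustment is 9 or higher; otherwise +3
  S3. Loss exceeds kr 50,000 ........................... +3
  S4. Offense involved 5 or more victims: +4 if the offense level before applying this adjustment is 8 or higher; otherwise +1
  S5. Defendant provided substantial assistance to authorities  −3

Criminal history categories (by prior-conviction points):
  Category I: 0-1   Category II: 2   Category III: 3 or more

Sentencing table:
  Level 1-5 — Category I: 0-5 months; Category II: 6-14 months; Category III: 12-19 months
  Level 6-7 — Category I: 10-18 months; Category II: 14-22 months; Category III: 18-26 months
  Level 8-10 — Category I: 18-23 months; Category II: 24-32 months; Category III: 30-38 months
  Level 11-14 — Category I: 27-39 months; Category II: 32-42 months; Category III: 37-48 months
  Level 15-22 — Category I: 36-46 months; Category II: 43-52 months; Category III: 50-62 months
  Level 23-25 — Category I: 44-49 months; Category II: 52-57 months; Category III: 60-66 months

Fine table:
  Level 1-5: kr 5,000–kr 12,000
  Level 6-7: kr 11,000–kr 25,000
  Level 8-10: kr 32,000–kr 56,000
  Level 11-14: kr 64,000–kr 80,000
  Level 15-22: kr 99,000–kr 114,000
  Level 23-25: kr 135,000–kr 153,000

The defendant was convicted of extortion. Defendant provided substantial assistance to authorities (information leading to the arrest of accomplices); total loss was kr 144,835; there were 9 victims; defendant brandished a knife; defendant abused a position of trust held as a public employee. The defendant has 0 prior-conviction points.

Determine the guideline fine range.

kr 64,000–kr 80,000

Base offense level for extortion: 5.
S1 applies: 5 + 2 = 7.
S2 applies (level before this adjustment is 7 < 9, so +3): 7 + 3 = 10.
S3 applies: 10 + 3 = 13.
S4 applies (level before this adjustment is 13 ≥ 8, so +4): 13 + 4 = 17.
S5 applies: 17 − 3 = 14.
Final offense level: 14.
Level 14 falls in the 11-14 band.
Fine table: Level 11-14 → kr 64,000–kr 80,000.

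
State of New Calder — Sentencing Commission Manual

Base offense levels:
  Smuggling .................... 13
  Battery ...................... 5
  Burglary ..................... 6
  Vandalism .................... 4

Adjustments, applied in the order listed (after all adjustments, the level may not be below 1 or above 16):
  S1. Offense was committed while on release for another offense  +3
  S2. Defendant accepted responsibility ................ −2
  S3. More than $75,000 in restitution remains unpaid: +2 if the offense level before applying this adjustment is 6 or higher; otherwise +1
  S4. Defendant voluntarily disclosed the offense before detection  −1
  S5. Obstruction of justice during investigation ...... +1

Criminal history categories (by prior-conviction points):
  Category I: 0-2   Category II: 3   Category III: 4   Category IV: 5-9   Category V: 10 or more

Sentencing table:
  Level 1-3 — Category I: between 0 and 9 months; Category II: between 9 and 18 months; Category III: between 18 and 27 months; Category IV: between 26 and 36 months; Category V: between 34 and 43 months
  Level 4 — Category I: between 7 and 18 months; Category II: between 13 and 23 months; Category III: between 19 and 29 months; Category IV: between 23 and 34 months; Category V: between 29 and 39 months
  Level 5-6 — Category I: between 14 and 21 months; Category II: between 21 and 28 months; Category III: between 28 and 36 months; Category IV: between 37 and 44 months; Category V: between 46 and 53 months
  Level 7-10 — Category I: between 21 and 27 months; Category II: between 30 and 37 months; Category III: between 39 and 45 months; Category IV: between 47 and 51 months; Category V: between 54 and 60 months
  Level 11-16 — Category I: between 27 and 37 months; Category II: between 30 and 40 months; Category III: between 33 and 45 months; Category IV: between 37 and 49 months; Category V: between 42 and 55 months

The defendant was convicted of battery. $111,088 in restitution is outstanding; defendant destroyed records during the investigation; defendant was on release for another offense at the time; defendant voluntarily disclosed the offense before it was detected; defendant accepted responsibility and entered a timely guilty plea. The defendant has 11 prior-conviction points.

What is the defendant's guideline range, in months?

54-60 months

Base offense level for battery: 5.
S1 applies: 5 + 3 = 8.
S2 applies: 8 − 2 = 6.
S3 applies (level before this adjustment is 6 ≥ 6, so +2): 6 + 2 = 8.
S4 applies: 8 − 1 = 7.
S5 applies: 7 + 1 = 8.
Final offense level: 8.
Criminal history: 11 prior points → Category V (10+).
Level 8 falls in the 7-10 band.
Grid: Level 7-10 × Category V = 54-60 months.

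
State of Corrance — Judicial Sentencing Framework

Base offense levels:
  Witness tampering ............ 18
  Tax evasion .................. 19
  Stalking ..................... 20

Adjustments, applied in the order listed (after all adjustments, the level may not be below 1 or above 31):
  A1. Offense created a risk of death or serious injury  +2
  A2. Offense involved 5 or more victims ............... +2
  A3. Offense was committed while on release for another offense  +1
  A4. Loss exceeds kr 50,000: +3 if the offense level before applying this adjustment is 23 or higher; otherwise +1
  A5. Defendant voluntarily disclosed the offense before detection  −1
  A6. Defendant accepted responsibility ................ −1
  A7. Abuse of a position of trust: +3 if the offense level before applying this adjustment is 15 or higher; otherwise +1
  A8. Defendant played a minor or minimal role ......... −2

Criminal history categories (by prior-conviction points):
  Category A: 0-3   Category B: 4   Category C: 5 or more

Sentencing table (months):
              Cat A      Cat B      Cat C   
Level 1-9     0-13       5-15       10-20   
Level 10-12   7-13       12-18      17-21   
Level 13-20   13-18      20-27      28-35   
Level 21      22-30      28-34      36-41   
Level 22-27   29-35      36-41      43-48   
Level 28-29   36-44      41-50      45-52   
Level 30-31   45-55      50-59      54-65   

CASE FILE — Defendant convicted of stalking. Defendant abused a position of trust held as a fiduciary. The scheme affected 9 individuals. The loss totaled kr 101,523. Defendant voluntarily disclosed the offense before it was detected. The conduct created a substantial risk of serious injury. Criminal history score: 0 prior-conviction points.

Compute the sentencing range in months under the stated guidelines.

36-44 months

Base offense level for stalking: 20.
A1 applies: 20 + 2 = 22.
A2 applies: 22 + 2 = 24.
A3 does not apply.
A4 applies (level before this adjustment is 24 ≥ 23, so +3): 24 + 3 = 27.
A5 applies: 27 − 1 = 26.
A7 applies (level before this adjustment is 26 ≥ 15, so +3): 26 + 3 = 29.
Final offense level: 29.
Criminal history: 0 prior points → Category A (0-3).
Level 29 falls in the 28-29 band.
Grid: Level 28-29 × Category A = 36-44 months.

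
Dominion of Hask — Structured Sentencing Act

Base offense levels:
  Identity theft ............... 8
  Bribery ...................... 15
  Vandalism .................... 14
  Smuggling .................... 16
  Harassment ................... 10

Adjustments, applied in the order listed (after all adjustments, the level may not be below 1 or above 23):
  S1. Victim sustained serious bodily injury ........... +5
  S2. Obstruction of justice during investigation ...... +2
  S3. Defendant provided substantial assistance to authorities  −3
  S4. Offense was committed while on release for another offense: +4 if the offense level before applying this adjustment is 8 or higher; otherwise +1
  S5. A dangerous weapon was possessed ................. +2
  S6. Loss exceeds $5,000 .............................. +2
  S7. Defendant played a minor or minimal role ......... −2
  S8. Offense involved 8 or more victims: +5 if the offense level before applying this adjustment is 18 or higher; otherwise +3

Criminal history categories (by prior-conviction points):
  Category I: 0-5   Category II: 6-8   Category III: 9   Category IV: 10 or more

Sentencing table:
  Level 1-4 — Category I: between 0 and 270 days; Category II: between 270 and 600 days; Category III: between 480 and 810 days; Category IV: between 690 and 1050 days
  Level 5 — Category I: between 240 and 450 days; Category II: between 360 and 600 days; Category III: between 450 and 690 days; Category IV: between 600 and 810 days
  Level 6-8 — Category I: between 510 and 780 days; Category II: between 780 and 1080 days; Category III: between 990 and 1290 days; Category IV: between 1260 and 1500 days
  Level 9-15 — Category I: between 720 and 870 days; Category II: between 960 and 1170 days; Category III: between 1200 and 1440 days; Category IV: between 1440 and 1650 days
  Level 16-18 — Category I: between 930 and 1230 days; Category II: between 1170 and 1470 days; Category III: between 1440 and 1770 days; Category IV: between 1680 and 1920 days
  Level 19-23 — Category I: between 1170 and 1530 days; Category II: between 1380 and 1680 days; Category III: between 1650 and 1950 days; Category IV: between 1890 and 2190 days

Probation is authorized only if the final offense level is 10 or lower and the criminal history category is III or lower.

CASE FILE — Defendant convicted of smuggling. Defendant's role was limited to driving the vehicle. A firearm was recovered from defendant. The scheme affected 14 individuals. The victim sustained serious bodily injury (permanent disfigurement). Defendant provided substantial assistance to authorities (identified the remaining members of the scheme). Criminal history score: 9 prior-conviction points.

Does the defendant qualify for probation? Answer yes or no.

Base offense level for smuggling: 16.
S1 applies: 16 + 5 = 21.
S2 does not apply.
S3 applies: 21 − 3 = 18.
S5 applies: 18 + 2 = 20.
S7 applies: 20 − 2 = 18.
S8 applies (level before this adjustment is 18 ≥ 18, so +5): 18 + 5 = 23.
Final offense level: 23.
Criminal history: 9 prior points → Category III (9).
Level 23 falls in the 19-23 band.
Grid: Level 19-23 × Category III = 1650-1950 days.
Probation check: level 23 > 10 and category III ≤ III → not eligible.

No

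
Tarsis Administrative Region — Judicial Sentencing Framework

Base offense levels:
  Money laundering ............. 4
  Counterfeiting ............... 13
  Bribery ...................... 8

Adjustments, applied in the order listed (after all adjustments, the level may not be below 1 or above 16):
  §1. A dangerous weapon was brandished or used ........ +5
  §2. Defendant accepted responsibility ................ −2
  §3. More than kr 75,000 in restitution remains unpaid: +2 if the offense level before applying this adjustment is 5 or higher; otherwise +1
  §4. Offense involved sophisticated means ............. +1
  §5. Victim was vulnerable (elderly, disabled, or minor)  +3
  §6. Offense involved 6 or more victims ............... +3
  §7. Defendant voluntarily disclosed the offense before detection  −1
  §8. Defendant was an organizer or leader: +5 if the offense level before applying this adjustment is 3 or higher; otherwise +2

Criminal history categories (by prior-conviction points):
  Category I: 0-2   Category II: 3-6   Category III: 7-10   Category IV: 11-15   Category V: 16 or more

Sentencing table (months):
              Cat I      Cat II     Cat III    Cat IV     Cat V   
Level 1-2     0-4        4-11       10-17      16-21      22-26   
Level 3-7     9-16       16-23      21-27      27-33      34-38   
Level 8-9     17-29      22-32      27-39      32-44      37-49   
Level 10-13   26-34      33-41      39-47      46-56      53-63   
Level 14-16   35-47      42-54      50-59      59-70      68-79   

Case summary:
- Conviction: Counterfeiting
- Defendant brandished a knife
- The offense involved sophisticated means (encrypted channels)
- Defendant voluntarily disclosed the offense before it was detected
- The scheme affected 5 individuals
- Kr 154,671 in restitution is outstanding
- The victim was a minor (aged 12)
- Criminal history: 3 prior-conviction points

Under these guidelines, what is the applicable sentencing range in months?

42-54 months

Base offense level for counterfeiting: 13.
§1 applies: 13 + 5 = 18.
§3 applies (level before this adjustment is 18 ≥ 5, so +2): 18 + 2 = 20.
§4 applies: 20 + 1 = 21.
§5 applies: 21 + 3 = 24.
§7 applies: 24 − 1 = 23.
Level 23 exceeds the maximum of 16; capped at 16.
Final offense level: 16.
Criminal history: 3 prior points → Category II (3-6).
Level 16 falls in the 14-16 band.
Grid: Level 14-16 × Category II = 42-54 months.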